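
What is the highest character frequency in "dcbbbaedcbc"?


Input: dcbbbaedcbc
Character counts:
  'a': 1
  'b': 4
  'c': 3
  'd': 2
  'e': 1
Maximum frequency: 4

4


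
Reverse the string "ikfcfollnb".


Input: ikfcfollnb
Reading characters right to left:
  Position 9: 'b'
  Position 8: 'n'
  Position 7: 'l'
  Position 6: 'l'
  Position 5: 'o'
  Position 4: 'f'
  Position 3: 'c'
  Position 2: 'f'
  Position 1: 'k'
  Position 0: 'i'
Reversed: bnllofcfki

bnllofcfki


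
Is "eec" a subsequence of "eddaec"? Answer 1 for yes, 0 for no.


Check if "eec" is a subsequence of "eddaec"
Greedy scan:
  Position 0 ('e'): matches sub[0] = 'e'
  Position 1 ('d'): no match needed
  Position 2 ('d'): no match needed
  Position 3 ('a'): no match needed
  Position 4 ('e'): matches sub[1] = 'e'
  Position 5 ('c'): matches sub[2] = 'c'
All 3 characters matched => is a subsequence

1


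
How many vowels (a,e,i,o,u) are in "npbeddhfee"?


Input: npbeddhfee
Checking each character:
  'n' at position 0: consonant
  'p' at position 1: consonant
  'b' at position 2: consonant
  'e' at position 3: vowel (running total: 1)
  'd' at position 4: consonant
  'd' at position 5: consonant
  'h' at position 6: consonant
  'f' at position 7: consonant
  'e' at position 8: vowel (running total: 2)
  'e' at position 9: vowel (running total: 3)
Total vowels: 3

3


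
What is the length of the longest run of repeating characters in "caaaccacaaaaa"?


Input: "caaaccacaaaaa"
Scanning for longest run:
  Position 1 ('a'): new char, reset run to 1
  Position 2 ('a'): continues run of 'a', length=2
  Position 3 ('a'): continues run of 'a', length=3
  Position 4 ('c'): new char, reset run to 1
  Position 5 ('c'): continues run of 'c', length=2
  Position 6 ('a'): new char, reset run to 1
  Position 7 ('c'): new char, reset run to 1
  Position 8 ('a'): new char, reset run to 1
  Position 9 ('a'): continues run of 'a', length=2
  Position 10 ('a'): continues run of 'a', length=3
  Position 11 ('a'): continues run of 'a', length=4
  Position 12 ('a'): continues run of 'a', length=5
Longest run: 'a' with length 5

5


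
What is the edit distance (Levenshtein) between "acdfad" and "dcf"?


Computing edit distance: "acdfad" -> "dcf"
DP table:
           d    c    f
      0    1    2    3
  a   1    1    2    3
  c   2    2    1    2
  d   3    2    2    2
  f   4    3    3    2
  a   5    4    4    3
  d   6    5    5    4
Edit distance = dp[6][3] = 4

4


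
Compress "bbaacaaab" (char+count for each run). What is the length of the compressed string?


Input: bbaacaaab
Runs:
  'b' x 2 => "b2"
  'a' x 2 => "a2"
  'c' x 1 => "c1"
  'a' x 3 => "a3"
  'b' x 1 => "b1"
Compressed: "b2a2c1a3b1"
Compressed length: 10

10


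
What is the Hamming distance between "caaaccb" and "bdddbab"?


Comparing "caaaccb" and "bdddbab" position by position:
  Position 0: 'c' vs 'b' => differ
  Position 1: 'a' vs 'd' => differ
  Position 2: 'a' vs 'd' => differ
  Position 3: 'a' vs 'd' => differ
  Position 4: 'c' vs 'b' => differ
  Position 5: 'c' vs 'a' => differ
  Position 6: 'b' vs 'b' => same
Total differences (Hamming distance): 6

6


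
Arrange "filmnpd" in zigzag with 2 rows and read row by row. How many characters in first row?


Zigzag "filmnpd" into 2 rows:
Placing characters:
  'f' => row 0
  'i' => row 1
  'l' => row 0
  'm' => row 1
  'n' => row 0
  'p' => row 1
  'd' => row 0
Rows:
  Row 0: "flnd"
  Row 1: "imp"
First row length: 4

4


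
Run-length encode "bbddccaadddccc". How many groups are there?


Input: bbddccaadddccc
Scanning for consecutive runs:
  Group 1: 'b' x 2 (positions 0-1)
  Group 2: 'd' x 2 (positions 2-3)
  Group 3: 'c' x 2 (positions 4-5)
  Group 4: 'a' x 2 (positions 6-7)
  Group 5: 'd' x 3 (positions 8-10)
  Group 6: 'c' x 3 (positions 11-13)
Total groups: 6

6


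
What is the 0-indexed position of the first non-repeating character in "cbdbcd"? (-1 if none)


Input: cbdbcd
Character frequencies:
  'b': 2
  'c': 2
  'd': 2
Scanning left to right for freq == 1:
  Position 0 ('c'): freq=2, skip
  Position 1 ('b'): freq=2, skip
  Position 2 ('d'): freq=2, skip
  Position 3 ('b'): freq=2, skip
  Position 4 ('c'): freq=2, skip
  Position 5 ('d'): freq=2, skip
  No unique character found => answer = -1

-1


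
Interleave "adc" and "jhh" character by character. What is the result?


Interleaving "adc" and "jhh":
  Position 0: 'a' from first, 'j' from second => "aj"
  Position 1: 'd' from first, 'h' from second => "dh"
  Position 2: 'c' from first, 'h' from second => "ch"
Result: ajdhch

ajdhch


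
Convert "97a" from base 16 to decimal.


Input: "97a" in base 16
Positional expansion:
  Digit '9' (value 9) x 16^2 = 2304
  Digit '7' (value 7) x 16^1 = 112
  Digit 'a' (value 10) x 16^0 = 10
Sum = 2426

2426


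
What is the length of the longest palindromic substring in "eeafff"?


Input: "eeafff"
Checking substrings for palindromes:
  [3:6] "fff" (len 3) => palindrome
  [0:2] "ee" (len 2) => palindrome
  [3:5] "ff" (len 2) => palindrome
  [4:6] "ff" (len 2) => palindrome
Longest palindromic substring: "fff" with length 3

3


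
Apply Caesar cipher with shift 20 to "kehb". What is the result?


Caesar cipher: shift "kehb" by 20
  'k' (pos 10) + 20 = pos 4 = 'e'
  'e' (pos 4) + 20 = pos 24 = 'y'
  'h' (pos 7) + 20 = pos 1 = 'b'
  'b' (pos 1) + 20 = pos 21 = 'v'
Result: eybv

eybv


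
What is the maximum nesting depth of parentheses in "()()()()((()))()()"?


Input: "()()()()((()))()()"
Tracking depth:
  Position 0 '(': depth becomes 1
  Position 1 ')': depth becomes 0
  Position 2 '(': depth becomes 1
  Position 3 ')': depth becomes 0
  Position 4 '(': depth becomes 1
  Position 5 ')': depth becomes 0
  Position 6 '(': depth becomes 1
  Position 7 ')': depth becomes 0
  Position 8 '(': depth becomes 1
  Position 9 '(': depth becomes 2
  Position 10 '(': depth becomes 3
  Position 11 ')': depth becomes 2
  Position 12 ')': depth becomes 1
  Position 13 ')': depth becomes 0
  Position 14 '(': depth becomes 1
  Position 15 ')': depth becomes 0
  Position 16 '(': depth becomes 1
  Position 17 ')': depth becomes 0
Maximum depth reached: 3

3


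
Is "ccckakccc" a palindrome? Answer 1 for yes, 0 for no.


Input: ccckakccc
Reversed: ccckakccc
  Compare pos 0 ('c') with pos 8 ('c'): match
  Compare pos 1 ('c') with pos 7 ('c'): match
  Compare pos 2 ('c') with pos 6 ('c'): match
  Compare pos 3 ('k') with pos 5 ('k'): match
Result: palindrome

1


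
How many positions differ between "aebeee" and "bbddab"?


Comparing "aebeee" and "bbddab" position by position:
  Position 0: 'a' vs 'b' => DIFFER
  Position 1: 'e' vs 'b' => DIFFER
  Position 2: 'b' vs 'd' => DIFFER
  Position 3: 'e' vs 'd' => DIFFER
  Position 4: 'e' vs 'a' => DIFFER
  Position 5: 'e' vs 'b' => DIFFER
Positions that differ: 6

6


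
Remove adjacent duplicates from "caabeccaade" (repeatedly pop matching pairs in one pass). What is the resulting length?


Input: caabeccaade
Stack-based adjacent duplicate removal:
  Read 'c': push. Stack: c
  Read 'a': push. Stack: ca
  Read 'a': matches stack top 'a' => pop. Stack: c
  Read 'b': push. Stack: cb
  Read 'e': push. Stack: cbe
  Read 'c': push. Stack: cbec
  Read 'c': matches stack top 'c' => pop. Stack: cbe
  Read 'a': push. Stack: cbea
  Read 'a': matches stack top 'a' => pop. Stack: cbe
  Read 'd': push. Stack: cbed
  Read 'e': push. Stack: cbede
Final stack: "cbede" (length 5)

5


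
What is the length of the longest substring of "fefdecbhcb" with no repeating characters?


Input: "fefdecbhcb"
Sliding window (track last position of each char):
  Position 0 ('f'): window [0,0] length 1 -- new best
  Position 1 ('e'): window [0,1] length 2 -- new best
  Position 2 ('f'): repeat (last at 0), move window start to 1
  Position 2 ('f'): window [1,2] length 2
  Position 3 ('d'): window [1,3] length 3 -- new best
  Position 4 ('e'): repeat (last at 1), move window start to 2
  Position 4 ('e'): window [2,4] length 3
  Position 5 ('c'): window [2,5] length 4 -- new best
  Position 6 ('b'): window [2,6] length 5 -- new best
  Position 7 ('h'): window [2,7] length 6 -- new best
  Position 8 ('c'): repeat (last at 5), move window start to 6
  Position 8 ('c'): window [6,8] length 3
  Position 9 ('b'): repeat (last at 6), move window start to 7
  Position 9 ('b'): window [7,9] length 3
Longest substring with no repeats: "fdecbh" with length 6

6


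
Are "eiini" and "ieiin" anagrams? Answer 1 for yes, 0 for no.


Strings: "eiini", "ieiin"
Sorted first:  eiiin
Sorted second: eiiin
Sorted forms match => anagrams

1


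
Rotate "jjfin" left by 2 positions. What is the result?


Input: "jjfin", rotate left by 2
First 2 characters: "jj"
Remaining characters: "fin"
Concatenate remaining + first: "fin" + "jj" = "finjj"

finjj


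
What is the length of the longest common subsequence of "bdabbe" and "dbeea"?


LCS of "bdabbe" and "dbeea"
DP table:
           d    b    e    e    a
      0    0    0    0    0    0
  b   0    0    1    1    1    1
  d   0    1    1    1    1    1
  a   0    1    1    1    1    2
  b   0    1    2    2    2    2
  b   0    1    2    2    2    2
  e   0    1    2    3    3    3
LCS length = dp[6][5] = 3

3


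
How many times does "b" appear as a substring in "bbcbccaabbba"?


Searching for "b" in "bbcbccaabbba"
Scanning each position:
  Position 0: "b" => MATCH
  Position 1: "b" => MATCH
  Position 2: "c" => no
  Position 3: "b" => MATCH
  Position 4: "c" => no
  Position 5: "c" => no
  Position 6: "a" => no
  Position 7: "a" => no
  Position 8: "b" => MATCH
  Position 9: "b" => MATCH
  Position 10: "b" => MATCH
  Position 11: "a" => no
Total occurrences: 6

6


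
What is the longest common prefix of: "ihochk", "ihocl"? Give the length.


Words: ihochk, ihocl
  Position 0: all 'i' => match
  Position 1: all 'h' => match
  Position 2: all 'o' => match
  Position 3: all 'c' => match
  Position 4: ('h', 'l') => mismatch, stop
LCP = "ihoc" (length 4)

4


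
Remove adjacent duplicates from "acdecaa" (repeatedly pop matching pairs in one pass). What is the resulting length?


Input: acdecaa
Stack-based adjacent duplicate removal:
  Read 'a': push. Stack: a
  Read 'c': push. Stack: ac
  Read 'd': push. Stack: acd
  Read 'e': push. Stack: acde
  Read 'c': push. Stack: acdec
  Read 'a': push. Stack: acdeca
  Read 'a': matches stack top 'a' => pop. Stack: acdec
Final stack: "acdec" (length 5)

5


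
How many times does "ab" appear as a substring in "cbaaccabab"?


Searching for "ab" in "cbaaccabab"
Scanning each position:
  Position 0: "cb" => no
  Position 1: "ba" => no
  Position 2: "aa" => no
  Position 3: "ac" => no
  Position 4: "cc" => no
  Position 5: "ca" => no
  Position 6: "ab" => MATCH
  Position 7: "ba" => no
  Position 8: "ab" => MATCH
Total occurrences: 2

2


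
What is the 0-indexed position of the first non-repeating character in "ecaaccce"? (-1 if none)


Input: ecaaccce
Character frequencies:
  'a': 2
  'c': 4
  'e': 2
Scanning left to right for freq == 1:
  Position 0 ('e'): freq=2, skip
  Position 1 ('c'): freq=4, skip
  Position 2 ('a'): freq=2, skip
  Position 3 ('a'): freq=2, skip
  Position 4 ('c'): freq=4, skip
  Position 5 ('c'): freq=4, skip
  Position 6 ('c'): freq=4, skip
  Position 7 ('e'): freq=2, skip
  No unique character found => answer = -1

-1


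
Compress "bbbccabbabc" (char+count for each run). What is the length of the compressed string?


Input: bbbccabbabc
Runs:
  'b' x 3 => "b3"
  'c' x 2 => "c2"
  'a' x 1 => "a1"
  'b' x 2 => "b2"
  'a' x 1 => "a1"
  'b' x 1 => "b1"
  'c' x 1 => "c1"
Compressed: "b3c2a1b2a1b1c1"
Compressed length: 14

14


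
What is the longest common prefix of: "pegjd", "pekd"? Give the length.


Words: pegjd, pekd
  Position 0: all 'p' => match
  Position 1: all 'e' => match
  Position 2: ('g', 'k') => mismatch, stop
LCP = "pe" (length 2)

2


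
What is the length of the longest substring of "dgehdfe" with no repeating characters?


Input: "dgehdfe"
Sliding window (track last position of each char):
  Position 0 ('d'): window [0,0] length 1 -- new best
  Position 1 ('g'): window [0,1] length 2 -- new best
  Position 2 ('e'): window [0,2] length 3 -- new best
  Position 3 ('h'): window [0,3] length 4 -- new best
  Position 4 ('d'): repeat (last at 0), move window start to 1
  Position 4 ('d'): window [1,4] length 4
  Position 5 ('f'): window [1,5] length 5 -- new best
  Position 6 ('e'): repeat (last at 2), move window start to 3
  Position 6 ('e'): window [3,6] length 4
Longest substring with no repeats: "gehdf" with length 5

5


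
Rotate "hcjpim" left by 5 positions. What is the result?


Input: "hcjpim", rotate left by 5
First 5 characters: "hcjpi"
Remaining characters: "m"
Concatenate remaining + first: "m" + "hcjpi" = "mhcjpi"

mhcjpi


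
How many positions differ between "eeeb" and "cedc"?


Comparing "eeeb" and "cedc" position by position:
  Position 0: 'e' vs 'c' => DIFFER
  Position 1: 'e' vs 'e' => same
  Position 2: 'e' vs 'd' => DIFFER
  Position 3: 'b' vs 'c' => DIFFER
Positions that differ: 3

3


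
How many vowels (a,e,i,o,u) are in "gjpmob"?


Input: gjpmob
Checking each character:
  'g' at position 0: consonant
  'j' at position 1: consonant
  'p' at position 2: consonant
  'm' at position 3: consonant
  'o' at position 4: vowel (running total: 1)
  'b' at position 5: consonant
Total vowels: 1

1


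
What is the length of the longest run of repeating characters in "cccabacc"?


Input: "cccabacc"
Scanning for longest run:
  Position 1 ('c'): continues run of 'c', length=2
  Position 2 ('c'): continues run of 'c', length=3
  Position 3 ('a'): new char, reset run to 1
  Position 4 ('b'): new char, reset run to 1
  Position 5 ('a'): new char, reset run to 1
  Position 6 ('c'): new char, reset run to 1
  Position 7 ('c'): continues run of 'c', length=2
Longest run: 'c' with length 3

3


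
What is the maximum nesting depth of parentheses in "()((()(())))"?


Input: "()((()(())))"
Tracking depth:
  Position 0 '(': depth becomes 1
  Position 1 ')': depth becomes 0
  Position 2 '(': depth becomes 1
  Position 3 '(': depth becomes 2
  Position 4 '(': depth becomes 3
  Position 5 ')': depth becomes 2
  Position 6 '(': depth becomes 3
  Position 7 '(': depth becomes 4
  Position 8 ')': depth becomes 3
  Position 9 ')': depth becomes 2
  Position 10 ')': depth becomes 1
  Position 11 ')': depth becomes 0
Maximum depth reached: 4

4


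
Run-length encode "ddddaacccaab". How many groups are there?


Input: ddddaacccaab
Scanning for consecutive runs:
  Group 1: 'd' x 4 (positions 0-3)
  Group 2: 'a' x 2 (positions 4-5)
  Group 3: 'c' x 3 (positions 6-8)
  Group 4: 'a' x 2 (positions 9-10)
  Group 5: 'b' x 1 (positions 11-11)
Total groups: 5

5


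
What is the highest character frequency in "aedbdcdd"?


Input: aedbdcdd
Character counts:
  'a': 1
  'b': 1
  'c': 1
  'd': 4
  'e': 1
Maximum frequency: 4

4


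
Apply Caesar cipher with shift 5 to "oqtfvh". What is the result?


Caesar cipher: shift "oqtfvh" by 5
  'o' (pos 14) + 5 = pos 19 = 't'
  'q' (pos 16) + 5 = pos 21 = 'v'
  't' (pos 19) + 5 = pos 24 = 'y'
  'f' (pos 5) + 5 = pos 10 = 'k'
  'v' (pos 21) + 5 = pos 0 = 'a'
  'h' (pos 7) + 5 = pos 12 = 'm'
Result: tvykam

tvykam


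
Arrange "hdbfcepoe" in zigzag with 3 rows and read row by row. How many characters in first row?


Zigzag "hdbfcepoe" into 3 rows:
Placing characters:
  'h' => row 0
  'd' => row 1
  'b' => row 2
  'f' => row 1
  'c' => row 0
  'e' => row 1
  'p' => row 2
  'o' => row 1
  'e' => row 0
Rows:
  Row 0: "hce"
  Row 1: "dfeo"
  Row 2: "bp"
First row length: 3

3


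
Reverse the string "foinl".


Input: foinl
Reading characters right to left:
  Position 4: 'l'
  Position 3: 'n'
  Position 2: 'i'
  Position 1: 'o'
  Position 0: 'f'
Reversed: lniof

lniof


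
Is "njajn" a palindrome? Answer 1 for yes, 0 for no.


Input: njajn
Reversed: njajn
  Compare pos 0 ('n') with pos 4 ('n'): match
  Compare pos 1 ('j') with pos 3 ('j'): match
Result: palindrome

1


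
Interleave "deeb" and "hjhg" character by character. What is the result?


Interleaving "deeb" and "hjhg":
  Position 0: 'd' from first, 'h' from second => "dh"
  Position 1: 'e' from first, 'j' from second => "ej"
  Position 2: 'e' from first, 'h' from second => "eh"
  Position 3: 'b' from first, 'g' from second => "bg"
Result: dhejehbg

dhejehbg


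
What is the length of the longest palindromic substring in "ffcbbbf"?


Input: "ffcbbbf"
Checking substrings for palindromes:
  [3:6] "bbb" (len 3) => palindrome
  [0:2] "ff" (len 2) => palindrome
  [3:5] "bb" (len 2) => palindrome
  [4:6] "bb" (len 2) => palindrome
Longest palindromic substring: "bbb" with length 3

3


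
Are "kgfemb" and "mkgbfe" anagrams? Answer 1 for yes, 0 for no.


Strings: "kgfemb", "mkgbfe"
Sorted first:  befgkm
Sorted second: befgkm
Sorted forms match => anagrams

1


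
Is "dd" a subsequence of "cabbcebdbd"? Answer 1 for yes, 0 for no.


Check if "dd" is a subsequence of "cabbcebdbd"
Greedy scan:
  Position 0 ('c'): no match needed
  Position 1 ('a'): no match needed
  Position 2 ('b'): no match needed
  Position 3 ('b'): no match needed
  Position 4 ('c'): no match needed
  Position 5 ('e'): no match needed
  Position 6 ('b'): no match needed
  Position 7 ('d'): matches sub[0] = 'd'
  Position 8 ('b'): no match needed
  Position 9 ('d'): matches sub[1] = 'd'
All 2 characters matched => is a subsequence

1


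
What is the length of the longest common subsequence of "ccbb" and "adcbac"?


LCS of "ccbb" and "adcbac"
DP table:
           a    d    c    b    a    c
      0    0    0    0    0    0    0
  c   0    0    0    1    1    1    1
  c   0    0    0    1    1    1    2
  b   0    0    0    1    2    2    2
  b   0    0    0    1    2    2    2
LCS length = dp[4][6] = 2

2


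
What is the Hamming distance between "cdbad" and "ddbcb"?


Comparing "cdbad" and "ddbcb" position by position:
  Position 0: 'c' vs 'd' => differ
  Position 1: 'd' vs 'd' => same
  Position 2: 'b' vs 'b' => same
  Position 3: 'a' vs 'c' => differ
  Position 4: 'd' vs 'b' => differ
Total differences (Hamming distance): 3

3


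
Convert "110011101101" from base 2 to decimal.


Input: "110011101101" in base 2
Positional expansion:
  Digit '1' (value 1) x 2^11 = 2048
  Digit '1' (value 1) x 2^10 = 1024
  Digit '0' (value 0) x 2^9 = 0
  Digit '0' (value 0) x 2^8 = 0
  Digit '1' (value 1) x 2^7 = 128
  Digit '1' (value 1) x 2^6 = 64
  Digit '1' (value 1) x 2^5 = 32
  Digit '0' (value 0) x 2^4 = 0
  Digit '1' (value 1) x 2^3 = 8
  Digit '1' (value 1) x 2^2 = 4
  Digit '0' (value 0) x 2^1 = 0
  Digit '1' (value 1) x 2^0 = 1
Sum = 3309

3309


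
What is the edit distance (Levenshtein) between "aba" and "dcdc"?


Computing edit distance: "aba" -> "dcdc"
DP table:
           d    c    d    c
      0    1    2    3    4
  a   1    1    2    3    4
  b   2    2    2    3    4
  a   3    3    3    3    4
Edit distance = dp[3][4] = 4

4


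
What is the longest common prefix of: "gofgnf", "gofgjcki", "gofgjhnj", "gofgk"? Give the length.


Words: gofgnf, gofgjcki, gofgjhnj, gofgk
  Position 0: all 'g' => match
  Position 1: all 'o' => match
  Position 2: all 'f' => match
  Position 3: all 'g' => match
  Position 4: ('n', 'j', 'j', 'k') => mismatch, stop
LCP = "gofg" (length 4)

4


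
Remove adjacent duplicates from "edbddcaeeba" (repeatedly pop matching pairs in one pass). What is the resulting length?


Input: edbddcaeeba
Stack-based adjacent duplicate removal:
  Read 'e': push. Stack: e
  Read 'd': push. Stack: ed
  Read 'b': push. Stack: edb
  Read 'd': push. Stack: edbd
  Read 'd': matches stack top 'd' => pop. Stack: edb
  Read 'c': push. Stack: edbc
  Read 'a': push. Stack: edbca
  Read 'e': push. Stack: edbcae
  Read 'e': matches stack top 'e' => pop. Stack: edbca
  Read 'b': push. Stack: edbcab
  Read 'a': push. Stack: edbcaba
Final stack: "edbcaba" (length 7)

7


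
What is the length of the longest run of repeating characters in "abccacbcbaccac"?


Input: "abccacbcbaccac"
Scanning for longest run:
  Position 1 ('b'): new char, reset run to 1
  Position 2 ('c'): new char, reset run to 1
  Position 3 ('c'): continues run of 'c', length=2
  Position 4 ('a'): new char, reset run to 1
  Position 5 ('c'): new char, reset run to 1
  Position 6 ('b'): new char, reset run to 1
  Position 7 ('c'): new char, reset run to 1
  Position 8 ('b'): new char, reset run to 1
  Position 9 ('a'): new char, reset run to 1
  Position 10 ('c'): new char, reset run to 1
  Position 11 ('c'): continues run of 'c', length=2
  Position 12 ('a'): new char, reset run to 1
  Position 13 ('c'): new char, reset run to 1
Longest run: 'c' with length 2

2


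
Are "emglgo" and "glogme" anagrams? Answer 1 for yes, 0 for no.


Strings: "emglgo", "glogme"
Sorted first:  egglmo
Sorted second: egglmo
Sorted forms match => anagrams

1


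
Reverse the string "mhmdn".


Input: mhmdn
Reading characters right to left:
  Position 4: 'n'
  Position 3: 'd'
  Position 2: 'm'
  Position 1: 'h'
  Position 0: 'm'
Reversed: ndmhm

ndmhm


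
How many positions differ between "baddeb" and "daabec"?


Comparing "baddeb" and "daabec" position by position:
  Position 0: 'b' vs 'd' => DIFFER
  Position 1: 'a' vs 'a' => same
  Position 2: 'd' vs 'a' => DIFFER
  Position 3: 'd' vs 'b' => DIFFER
  Position 4: 'e' vs 'e' => same
  Position 5: 'b' vs 'c' => DIFFER
Positions that differ: 4

4


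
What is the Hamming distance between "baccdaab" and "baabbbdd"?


Comparing "baccdaab" and "baabbbdd" position by position:
  Position 0: 'b' vs 'b' => same
  Position 1: 'a' vs 'a' => same
  Position 2: 'c' vs 'a' => differ
  Position 3: 'c' vs 'b' => differ
  Position 4: 'd' vs 'b' => differ
  Position 5: 'a' vs 'b' => differ
  Position 6: 'a' vs 'd' => differ
  Position 7: 'b' vs 'd' => differ
Total differences (Hamming distance): 6

6


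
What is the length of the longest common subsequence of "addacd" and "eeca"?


LCS of "addacd" and "eeca"
DP table:
           e    e    c    a
      0    0    0    0    0
  a   0    0    0    0    1
  d   0    0    0    0    1
  d   0    0    0    0    1
  a   0    0    0    0    1
  c   0    0    0    1    1
  d   0    0    0    1    1
LCS length = dp[6][4] = 1

1


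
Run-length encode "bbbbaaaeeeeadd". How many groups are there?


Input: bbbbaaaeeeeadd
Scanning for consecutive runs:
  Group 1: 'b' x 4 (positions 0-3)
  Group 2: 'a' x 3 (positions 4-6)
  Group 3: 'e' x 4 (positions 7-10)
  Group 4: 'a' x 1 (positions 11-11)
  Group 5: 'd' x 2 (positions 12-13)
Total groups: 5

5


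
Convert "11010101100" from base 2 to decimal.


Input: "11010101100" in base 2
Positional expansion:
  Digit '1' (value 1) x 2^10 = 1024
  Digit '1' (value 1) x 2^9 = 512
  Digit '0' (value 0) x 2^8 = 0
  Digit '1' (value 1) x 2^7 = 128
  Digit '0' (value 0) x 2^6 = 0
  Digit '1' (value 1) x 2^5 = 32
  Digit '0' (value 0) x 2^4 = 0
  Digit '1' (value 1) x 2^3 = 8
  Digit '1' (value 1) x 2^2 = 4
  Digit '0' (value 0) x 2^1 = 0
  Digit '0' (value 0) x 2^0 = 0
Sum = 1708

1708


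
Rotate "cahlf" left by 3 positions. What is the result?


Input: "cahlf", rotate left by 3
First 3 characters: "cah"
Remaining characters: "lf"
Concatenate remaining + first: "lf" + "cah" = "lfcah"

lfcah


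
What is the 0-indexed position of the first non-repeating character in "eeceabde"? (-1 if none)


Input: eeceabde
Character frequencies:
  'a': 1
  'b': 1
  'c': 1
  'd': 1
  'e': 4
Scanning left to right for freq == 1:
  Position 0 ('e'): freq=4, skip
  Position 1 ('e'): freq=4, skip
  Position 2 ('c'): unique! => answer = 2

2


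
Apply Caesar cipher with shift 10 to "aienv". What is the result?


Caesar cipher: shift "aienv" by 10
  'a' (pos 0) + 10 = pos 10 = 'k'
  'i' (pos 8) + 10 = pos 18 = 's'
  'e' (pos 4) + 10 = pos 14 = 'o'
  'n' (pos 13) + 10 = pos 23 = 'x'
  'v' (pos 21) + 10 = pos 5 = 'f'
Result: ksoxf

ksoxf


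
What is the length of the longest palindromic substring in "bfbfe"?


Input: "bfbfe"
Checking substrings for palindromes:
  [0:3] "bfb" (len 3) => palindrome
  [1:4] "fbf" (len 3) => palindrome
Longest palindromic substring: "bfb" with length 3

3


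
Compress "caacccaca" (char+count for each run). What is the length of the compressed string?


Input: caacccaca
Runs:
  'c' x 1 => "c1"
  'a' x 2 => "a2"
  'c' x 3 => "c3"
  'a' x 1 => "a1"
  'c' x 1 => "c1"
  'a' x 1 => "a1"
Compressed: "c1a2c3a1c1a1"
Compressed length: 12

12


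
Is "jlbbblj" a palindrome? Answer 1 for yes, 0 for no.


Input: jlbbblj
Reversed: jlbbblj
  Compare pos 0 ('j') with pos 6 ('j'): match
  Compare pos 1 ('l') with pos 5 ('l'): match
  Compare pos 2 ('b') with pos 4 ('b'): match
Result: palindrome

1


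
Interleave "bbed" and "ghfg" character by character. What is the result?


Interleaving "bbed" and "ghfg":
  Position 0: 'b' from first, 'g' from second => "bg"
  Position 1: 'b' from first, 'h' from second => "bh"
  Position 2: 'e' from first, 'f' from second => "ef"
  Position 3: 'd' from first, 'g' from second => "dg"
Result: bgbhefdg

bgbhefdg


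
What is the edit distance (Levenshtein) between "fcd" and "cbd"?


Computing edit distance: "fcd" -> "cbd"
DP table:
           c    b    d
      0    1    2    3
  f   1    1    2    3
  c   2    1    2    3
  d   3    2    2    2
Edit distance = dp[3][3] = 2

2


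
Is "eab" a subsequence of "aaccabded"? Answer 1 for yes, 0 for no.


Check if "eab" is a subsequence of "aaccabded"
Greedy scan:
  Position 0 ('a'): no match needed
  Position 1 ('a'): no match needed
  Position 2 ('c'): no match needed
  Position 3 ('c'): no match needed
  Position 4 ('a'): no match needed
  Position 5 ('b'): no match needed
  Position 6 ('d'): no match needed
  Position 7 ('e'): matches sub[0] = 'e'
  Position 8 ('d'): no match needed
Only matched 1/3 characters => not a subsequence

0


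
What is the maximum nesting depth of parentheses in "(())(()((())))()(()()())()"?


Input: "(())(()((())))()(()()())()"
Tracking depth:
  Position 0 '(': depth becomes 1
  Position 1 '(': depth becomes 2
  Position 2 ')': depth becomes 1
  Position 3 ')': depth becomes 0
  Position 4 '(': depth becomes 1
  Position 5 '(': depth becomes 2
  Position 6 ')': depth becomes 1
  Position 7 '(': depth becomes 2
  Position 8 '(': depth becomes 3
  Position 9 '(': depth becomes 4
  Position 10 ')': depth becomes 3
  Position 11 ')': depth becomes 2
  Position 12 ')': depth becomes 1
  Position 13 ')': depth becomes 0
  Position 14 '(': depth becomes 1
  Position 15 ')': depth becomes 0
  Position 16 '(': depth becomes 1
  Position 17 '(': depth becomes 2
  Position 18 ')': depth becomes 1
  Position 19 '(': depth becomes 2
  Position 20 ')': depth becomes 1
  Position 21 '(': depth becomes 2
  Position 22 ')': depth becomes 1
  Position 23 ')': depth becomes 0
  Position 24 '(': depth becomes 1
  Position 25 ')': depth becomes 0
Maximum depth reached: 4

4


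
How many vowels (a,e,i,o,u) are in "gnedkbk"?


Input: gnedkbk
Checking each character:
  'g' at position 0: consonant
  'n' at position 1: consonant
  'e' at position 2: vowel (running total: 1)
  'd' at position 3: consonant
  'k' at position 4: consonant
  'b' at position 5: consonant
  'k' at position 6: consonant
Total vowels: 1

1


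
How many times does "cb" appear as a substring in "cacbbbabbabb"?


Searching for "cb" in "cacbbbabbabb"
Scanning each position:
  Position 0: "ca" => no
  Position 1: "ac" => no
  Position 2: "cb" => MATCH
  Position 3: "bb" => no
  Position 4: "bb" => no
  Position 5: "ba" => no
  Position 6: "ab" => no
  Position 7: "bb" => no
  Position 8: "ba" => no
  Position 9: "ab" => no
  Position 10: "bb" => no
Total occurrences: 1

1


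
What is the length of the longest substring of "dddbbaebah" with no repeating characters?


Input: "dddbbaebah"
Sliding window (track last position of each char):
  Position 0 ('d'): window [0,0] length 1 -- new best
  Position 1 ('d'): repeat (last at 0), move window start to 1
  Position 1 ('d'): window [1,1] length 1
  Position 2 ('d'): repeat (last at 1), move window start to 2
  Position 2 ('d'): window [2,2] length 1
  Position 3 ('b'): window [2,3] length 2 -- new best
  Position 4 ('b'): repeat (last at 3), move window start to 4
  Position 4 ('b'): window [4,4] length 1
  Position 5 ('a'): window [4,5] length 2
  Position 6 ('e'): window [4,6] length 3 -- new best
  Position 7 ('b'): repeat (last at 4), move window start to 5
  Position 7 ('b'): window [5,7] length 3
  Position 8 ('a'): repeat (last at 5), move window start to 6
  Position 8 ('a'): window [6,8] length 3
  Position 9 ('h'): window [6,9] length 4 -- new best
Longest substring with no repeats: "ebah" with length 4

4


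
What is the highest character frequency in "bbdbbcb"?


Input: bbdbbcb
Character counts:
  'b': 5
  'c': 1
  'd': 1
Maximum frequency: 5

5


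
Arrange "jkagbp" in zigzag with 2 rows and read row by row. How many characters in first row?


Zigzag "jkagbp" into 2 rows:
Placing characters:
  'j' => row 0
  'k' => row 1
  'a' => row 0
  'g' => row 1
  'b' => row 0
  'p' => row 1
Rows:
  Row 0: "jab"
  Row 1: "kgp"
First row length: 3

3


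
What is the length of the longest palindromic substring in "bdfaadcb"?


Input: "bdfaadcb"
Checking substrings for palindromes:
  [3:5] "aa" (len 2) => palindrome
Longest palindromic substring: "aa" with length 2

2


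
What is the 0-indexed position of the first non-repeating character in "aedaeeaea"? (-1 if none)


Input: aedaeeaea
Character frequencies:
  'a': 4
  'd': 1
  'e': 4
Scanning left to right for freq == 1:
  Position 0 ('a'): freq=4, skip
  Position 1 ('e'): freq=4, skip
  Position 2 ('d'): unique! => answer = 2

2


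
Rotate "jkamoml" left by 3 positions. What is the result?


Input: "jkamoml", rotate left by 3
First 3 characters: "jka"
Remaining characters: "moml"
Concatenate remaining + first: "moml" + "jka" = "momljka"

momljka


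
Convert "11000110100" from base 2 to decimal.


Input: "11000110100" in base 2
Positional expansion:
  Digit '1' (value 1) x 2^10 = 1024
  Digit '1' (value 1) x 2^9 = 512
  Digit '0' (value 0) x 2^8 = 0
  Digit '0' (value 0) x 2^7 = 0
  Digit '0' (value 0) x 2^6 = 0
  Digit '1' (value 1) x 2^5 = 32
  Digit '1' (value 1) x 2^4 = 16
  Digit '0' (value 0) x 2^3 = 0
  Digit '1' (value 1) x 2^2 = 4
  Digit '0' (value 0) x 2^1 = 0
  Digit '0' (value 0) x 2^0 = 0
Sum = 1588

1588


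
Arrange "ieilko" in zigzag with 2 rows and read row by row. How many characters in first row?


Zigzag "ieilko" into 2 rows:
Placing characters:
  'i' => row 0
  'e' => row 1
  'i' => row 0
  'l' => row 1
  'k' => row 0
  'o' => row 1
Rows:
  Row 0: "iik"
  Row 1: "elo"
First row length: 3

3


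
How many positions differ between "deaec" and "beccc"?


Comparing "deaec" and "beccc" position by position:
  Position 0: 'd' vs 'b' => DIFFER
  Position 1: 'e' vs 'e' => same
  Position 2: 'a' vs 'c' => DIFFER
  Position 3: 'e' vs 'c' => DIFFER
  Position 4: 'c' vs 'c' => same
Positions that differ: 3

3


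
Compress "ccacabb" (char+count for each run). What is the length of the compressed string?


Input: ccacabb
Runs:
  'c' x 2 => "c2"
  'a' x 1 => "a1"
  'c' x 1 => "c1"
  'a' x 1 => "a1"
  'b' x 2 => "b2"
Compressed: "c2a1c1a1b2"
Compressed length: 10

10


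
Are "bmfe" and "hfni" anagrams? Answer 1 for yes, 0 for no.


Strings: "bmfe", "hfni"
Sorted first:  befm
Sorted second: fhin
Differ at position 0: 'b' vs 'f' => not anagrams

0


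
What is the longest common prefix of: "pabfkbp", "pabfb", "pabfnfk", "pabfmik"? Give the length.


Words: pabfkbp, pabfb, pabfnfk, pabfmik
  Position 0: all 'p' => match
  Position 1: all 'a' => match
  Position 2: all 'b' => match
  Position 3: all 'f' => match
  Position 4: ('k', 'b', 'n', 'm') => mismatch, stop
LCP = "pabf" (length 4)

4


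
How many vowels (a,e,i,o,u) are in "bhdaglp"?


Input: bhdaglp
Checking each character:
  'b' at position 0: consonant
  'h' at position 1: consonant
  'd' at position 2: consonant
  'a' at position 3: vowel (running total: 1)
  'g' at position 4: consonant
  'l' at position 5: consonant
  'p' at position 6: consonant
Total vowels: 1

1


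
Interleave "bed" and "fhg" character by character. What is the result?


Interleaving "bed" and "fhg":
  Position 0: 'b' from first, 'f' from second => "bf"
  Position 1: 'e' from first, 'h' from second => "eh"
  Position 2: 'd' from first, 'g' from second => "dg"
Result: bfehdg

bfehdg


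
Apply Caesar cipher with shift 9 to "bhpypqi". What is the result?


Caesar cipher: shift "bhpypqi" by 9
  'b' (pos 1) + 9 = pos 10 = 'k'
  'h' (pos 7) + 9 = pos 16 = 'q'
  'p' (pos 15) + 9 = pos 24 = 'y'
  'y' (pos 24) + 9 = pos 7 = 'h'
  'p' (pos 15) + 9 = pos 24 = 'y'
  'q' (pos 16) + 9 = pos 25 = 'z'
  'i' (pos 8) + 9 = pos 17 = 'r'
Result: kqyhyzr

kqyhyzr


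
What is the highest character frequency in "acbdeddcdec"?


Input: acbdeddcdec
Character counts:
  'a': 1
  'b': 1
  'c': 3
  'd': 4
  'e': 2
Maximum frequency: 4

4


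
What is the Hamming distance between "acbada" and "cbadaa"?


Comparing "acbada" and "cbadaa" position by position:
  Position 0: 'a' vs 'c' => differ
  Position 1: 'c' vs 'b' => differ
  Position 2: 'b' vs 'a' => differ
  Position 3: 'a' vs 'd' => differ
  Position 4: 'd' vs 'a' => differ
  Position 5: 'a' vs 'a' => same
Total differences (Hamming distance): 5

5


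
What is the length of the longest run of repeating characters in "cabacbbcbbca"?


Input: "cabacbbcbbca"
Scanning for longest run:
  Position 1 ('a'): new char, reset run to 1
  Position 2 ('b'): new char, reset run to 1
  Position 3 ('a'): new char, reset run to 1
  Position 4 ('c'): new char, reset run to 1
  Position 5 ('b'): new char, reset run to 1
  Position 6 ('b'): continues run of 'b', length=2
  Position 7 ('c'): new char, reset run to 1
  Position 8 ('b'): new char, reset run to 1
  Position 9 ('b'): continues run of 'b', length=2
  Position 10 ('c'): new char, reset run to 1
  Position 11 ('a'): new char, reset run to 1
Longest run: 'b' with length 2

2


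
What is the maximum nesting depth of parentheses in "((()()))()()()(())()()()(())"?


Input: "((()()))()()()(())()()()(())"
Tracking depth:
  Position 0 '(': depth becomes 1
  Position 1 '(': depth becomes 2
  Position 2 '(': depth becomes 3
  Position 3 ')': depth becomes 2
  Position 4 '(': depth becomes 3
  Position 5 ')': depth becomes 2
  Position 6 ')': depth becomes 1
  Position 7 ')': depth becomes 0
  Position 8 '(': depth becomes 1
  Position 9 ')': depth becomes 0
  Position 10 '(': depth becomes 1
  Position 11 ')': depth becomes 0
  Position 12 '(': depth becomes 1
  Position 13 ')': depth becomes 0
  Position 14 '(': depth becomes 1
  Position 15 '(': depth becomes 2
  Position 16 ')': depth becomes 1
  Position 17 ')': depth becomes 0
  Position 18 '(': depth becomes 1
  Position 19 ')': depth becomes 0
  Position 20 '(': depth becomes 1
  Position 21 ')': depth becomes 0
  Position 22 '(': depth becomes 1
  Position 23 ')': depth becomes 0
  Position 24 '(': depth becomes 1
  Position 25 '(': depth becomes 2
  Position 26 ')': depth becomes 1
  Position 27 ')': depth becomes 0
Maximum depth reached: 3

3


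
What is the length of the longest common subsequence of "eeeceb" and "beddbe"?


LCS of "eeeceb" and "beddbe"
DP table:
           b    e    d    d    b    e
      0    0    0    0    0    0    0
  e   0    0    1    1    1    1    1
  e   0    0    1    1    1    1    2
  e   0    0    1    1    1    1    2
  c   0    0    1    1    1    1    2
  e   0    0    1    1    1    1    2
  b   0    1    1    1    1    2    2
LCS length = dp[6][6] = 2

2


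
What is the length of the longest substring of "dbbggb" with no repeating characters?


Input: "dbbggb"
Sliding window (track last position of each char):
  Position 0 ('d'): window [0,0] length 1 -- new best
  Position 1 ('b'): window [0,1] length 2 -- new best
  Position 2 ('b'): repeat (last at 1), move window start to 2
  Position 2 ('b'): window [2,2] length 1
  Position 3 ('g'): window [2,3] length 2
  Position 4 ('g'): repeat (last at 3), move window start to 4
  Position 4 ('g'): window [4,4] length 1
  Position 5 ('b'): window [4,5] length 2
Longest substring with no repeats: "db" with length 2

2


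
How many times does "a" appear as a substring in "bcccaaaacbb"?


Searching for "a" in "bcccaaaacbb"
Scanning each position:
  Position 0: "b" => no
  Position 1: "c" => no
  Position 2: "c" => no
  Position 3: "c" => no
  Position 4: "a" => MATCH
  Position 5: "a" => MATCH
  Position 6: "a" => MATCH
  Position 7: "a" => MATCH
  Position 8: "c" => no
  Position 9: "b" => no
  Position 10: "b" => no
Total occurrences: 4

4


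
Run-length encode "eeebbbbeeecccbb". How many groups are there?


Input: eeebbbbeeecccbb
Scanning for consecutive runs:
  Group 1: 'e' x 3 (positions 0-2)
  Group 2: 'b' x 4 (positions 3-6)
  Group 3: 'e' x 3 (positions 7-9)
  Group 4: 'c' x 3 (positions 10-12)
  Group 5: 'b' x 2 (positions 13-14)
Total groups: 5

5


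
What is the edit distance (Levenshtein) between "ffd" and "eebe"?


Computing edit distance: "ffd" -> "eebe"
DP table:
           e    e    b    e
      0    1    2    3    4
  f   1    1    2    3    4
  f   2    2    2    3    4
  d   3    3    3    3    4
Edit distance = dp[3][4] = 4

4


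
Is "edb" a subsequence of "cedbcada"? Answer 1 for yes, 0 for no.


Check if "edb" is a subsequence of "cedbcada"
Greedy scan:
  Position 0 ('c'): no match needed
  Position 1 ('e'): matches sub[0] = 'e'
  Position 2 ('d'): matches sub[1] = 'd'
  Position 3 ('b'): matches sub[2] = 'b'
  Position 4 ('c'): no match needed
  Position 5 ('a'): no match needed
  Position 6 ('d'): no match needed
  Position 7 ('a'): no match needed
All 3 characters matched => is a subsequence

1


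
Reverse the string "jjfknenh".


Input: jjfknenh
Reading characters right to left:
  Position 7: 'h'
  Position 6: 'n'
  Position 5: 'e'
  Position 4: 'n'
  Position 3: 'k'
  Position 2: 'f'
  Position 1: 'j'
  Position 0: 'j'
Reversed: hnenkfjj

hnenkfjj


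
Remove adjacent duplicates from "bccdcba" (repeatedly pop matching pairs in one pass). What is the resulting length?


Input: bccdcba
Stack-based adjacent duplicate removal:
  Read 'b': push. Stack: b
  Read 'c': push. Stack: bc
  Read 'c': matches stack top 'c' => pop. Stack: b
  Read 'd': push. Stack: bd
  Read 'c': push. Stack: bdc
  Read 'b': push. Stack: bdcb
  Read 'a': push. Stack: bdcba
Final stack: "bdcba" (length 5)

5


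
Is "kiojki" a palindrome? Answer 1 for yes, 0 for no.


Input: kiojki
Reversed: ikjoik
  Compare pos 0 ('k') with pos 5 ('i'): MISMATCH
  Compare pos 1 ('i') with pos 4 ('k'): MISMATCH
  Compare pos 2 ('o') with pos 3 ('j'): MISMATCH
Result: not a palindrome

0


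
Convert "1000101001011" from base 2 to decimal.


Input: "1000101001011" in base 2
Positional expansion:
  Digit '1' (value 1) x 2^12 = 4096
  Digit '0' (value 0) x 2^11 = 0
  Digit '0' (value 0) x 2^10 = 0
  Digit '0' (value 0) x 2^9 = 0
  Digit '1' (value 1) x 2^8 = 256
  Digit '0' (value 0) x 2^7 = 0
  Digit '1' (value 1) x 2^6 = 64
  Digit '0' (value 0) x 2^5 = 0
  Digit '0' (value 0) x 2^4 = 0
  Digit '1' (value 1) x 2^3 = 8
  Digit '0' (value 0) x 2^2 = 0
  Digit '1' (value 1) x 2^1 = 2
  Digit '1' (value 1) x 2^0 = 1
Sum = 4427

4427


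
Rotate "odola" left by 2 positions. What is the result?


Input: "odola", rotate left by 2
First 2 characters: "od"
Remaining characters: "ola"
Concatenate remaining + first: "ola" + "od" = "olaod"

olaod


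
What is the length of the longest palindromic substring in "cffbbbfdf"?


Input: "cffbbbfdf"
Checking substrings for palindromes:
  [2:7] "fbbbf" (len 5) => palindrome
  [3:6] "bbb" (len 3) => palindrome
  [6:9] "fdf" (len 3) => palindrome
  [1:3] "ff" (len 2) => palindrome
  [3:5] "bb" (len 2) => palindrome
  [4:6] "bb" (len 2) => palindrome
Longest palindromic substring: "fbbbf" with length 5

5
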